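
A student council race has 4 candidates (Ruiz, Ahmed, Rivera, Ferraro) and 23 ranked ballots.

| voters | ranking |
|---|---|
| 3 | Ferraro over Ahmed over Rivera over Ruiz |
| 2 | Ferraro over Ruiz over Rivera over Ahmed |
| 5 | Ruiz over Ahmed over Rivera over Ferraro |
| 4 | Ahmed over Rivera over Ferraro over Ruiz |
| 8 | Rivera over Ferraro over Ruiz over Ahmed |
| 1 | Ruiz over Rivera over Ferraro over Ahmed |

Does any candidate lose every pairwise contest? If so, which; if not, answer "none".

none

Pairwise majorities:
Ruiz vs Ahmed: 2+5+8+1 = 16 for Ruiz, 7 for Ahmed — Ruiz by 16–7.
Ruiz vs Rivera: Ruiz preferred on 2+5+1 = 8 ballots; Rivera wins 15–8.
Ruiz vs Ferraro: Ruiz is ranked higher on 5+1 = 6 ballots, Ferraro on 17. Ferraro wins 17–6.
Ahmed vs Rivera: Ahmed, 12–11.
Ahmed–Ferraro: Ferraro 14–9.
Rivera–Ferraro: Rivera 18–5.
Every candidate wins at least one matchup (Ruiz beats Ahmed; Ahmed beats Rivera; Rivera beats Ruiz; Ferraro beats Ruiz), so there is no Condorcet loser.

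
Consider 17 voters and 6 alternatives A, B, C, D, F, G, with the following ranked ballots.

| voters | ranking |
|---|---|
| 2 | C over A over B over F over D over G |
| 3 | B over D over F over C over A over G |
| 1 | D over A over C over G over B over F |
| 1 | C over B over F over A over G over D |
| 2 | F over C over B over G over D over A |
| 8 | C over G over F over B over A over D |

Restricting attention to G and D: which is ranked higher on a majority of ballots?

G

Ballots ranking G above D: 1 + 2 + 8 = 11.
Ballots ranking D above G: 17 − 11 = 6.
G wins the head-to-head 11–6.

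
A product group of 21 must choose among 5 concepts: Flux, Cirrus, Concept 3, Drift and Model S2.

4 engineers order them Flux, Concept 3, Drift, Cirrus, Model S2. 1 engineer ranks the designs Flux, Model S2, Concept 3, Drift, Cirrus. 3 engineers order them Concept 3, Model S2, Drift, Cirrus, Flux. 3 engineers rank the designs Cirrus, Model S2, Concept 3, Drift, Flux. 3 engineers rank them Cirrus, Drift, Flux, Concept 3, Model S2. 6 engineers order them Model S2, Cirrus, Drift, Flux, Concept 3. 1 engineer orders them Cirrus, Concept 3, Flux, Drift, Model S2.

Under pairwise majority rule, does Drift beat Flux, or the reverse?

Drift

Ballots ranking Drift above Flux: 3 + 3 + 3 + 6 = 15.
Ballots ranking Flux above Drift: 21 − 15 = 6.
Drift wins the head-to-head 15–6.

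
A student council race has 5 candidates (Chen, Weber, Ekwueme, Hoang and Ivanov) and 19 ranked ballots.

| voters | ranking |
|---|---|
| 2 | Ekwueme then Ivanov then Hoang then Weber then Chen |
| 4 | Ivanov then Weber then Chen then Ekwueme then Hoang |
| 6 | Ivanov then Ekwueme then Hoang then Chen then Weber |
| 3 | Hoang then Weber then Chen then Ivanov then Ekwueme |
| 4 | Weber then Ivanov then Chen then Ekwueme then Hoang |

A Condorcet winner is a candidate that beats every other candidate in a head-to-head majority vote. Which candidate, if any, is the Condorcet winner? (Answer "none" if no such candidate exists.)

Head-to-head results (19 voters):
Chen vs Weber: Chen is ranked higher on 6 ballots, Weber on 13. Weber wins 13–6.
Chen vs Ekwueme: 11 to 8, Chen.
Chen vs Hoang: Chen is ranked higher on 4+4 = 8 ballots, Hoang on 11. Hoang wins 11–8.
Chen vs Ivanov: Chen is ranked higher on 3 ballots, Ivanov on 16. Ivanov wins 16–3.
Weber vs Ekwueme: Weber preferred on 4+3+4 = 11 ballots; Weber wins 11–8.
Weber vs Hoang: Weber preferred on 4+4 = 8 ballots; Hoang wins 11–8.
Weber vs Ivanov: Weber is ranked higher on 3+4 = 7 ballots, Ivanov on 12. Ivanov wins 12–7.
Ekwueme vs Hoang: 2+4+6+4 = 16 for Ekwueme, 3 for Hoang — Ekwueme by 16–3.
Ekwueme vs Ivanov: 2 to 17, Ivanov.
Hoang vs Ivanov: Hoang is ranked higher on 3 ballots, Ivanov on 16. Ivanov wins 16–3.
Ivanov wins every pairwise contest, so Ivanov is the Condorcet winner.

Ivanov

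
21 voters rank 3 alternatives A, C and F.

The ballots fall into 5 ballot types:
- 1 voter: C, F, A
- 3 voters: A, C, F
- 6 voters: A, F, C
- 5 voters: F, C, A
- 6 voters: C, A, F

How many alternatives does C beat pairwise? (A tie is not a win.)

C against each rival (21 voters):
C–A: C 12–9.
C vs F: F, 11–10.
C beats A; loses to F — 1 pairwise win.

1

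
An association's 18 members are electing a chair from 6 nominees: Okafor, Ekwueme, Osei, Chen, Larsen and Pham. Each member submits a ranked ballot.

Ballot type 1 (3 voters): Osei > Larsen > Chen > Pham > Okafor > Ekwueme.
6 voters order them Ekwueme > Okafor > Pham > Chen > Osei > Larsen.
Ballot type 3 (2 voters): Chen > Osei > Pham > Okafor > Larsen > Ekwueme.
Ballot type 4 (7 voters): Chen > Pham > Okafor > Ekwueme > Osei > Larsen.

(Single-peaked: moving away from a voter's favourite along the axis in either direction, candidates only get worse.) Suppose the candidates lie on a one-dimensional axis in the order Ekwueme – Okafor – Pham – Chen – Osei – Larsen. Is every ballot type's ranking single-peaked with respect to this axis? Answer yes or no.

yes

Axis positions: Ekwueme=1, Okafor=2, Pham=3, Chen=4, Osei=5, Larsen=6.
Ballot type 1 (peak Osei at position 5): ranking walks positions 5-6-4-3-2-1, expanding outward from the peak — single-peaked.
Ballot type 2 (peak Ekwueme at position 1): ranking walks positions 1-2-3-4-5-6, expanding outward from the peak — single-peaked.
Ballot type 3 (peak Chen at position 4): ranking walks positions 4-5-3-2-6-1, expanding outward from the peak — single-peaked.
Ballot type 4 (peak Chen at position 4): ranking walks positions 4-3-2-1-5-6, expanding outward from the peak — single-peaked.
Every ranking is single-peaked on this axis.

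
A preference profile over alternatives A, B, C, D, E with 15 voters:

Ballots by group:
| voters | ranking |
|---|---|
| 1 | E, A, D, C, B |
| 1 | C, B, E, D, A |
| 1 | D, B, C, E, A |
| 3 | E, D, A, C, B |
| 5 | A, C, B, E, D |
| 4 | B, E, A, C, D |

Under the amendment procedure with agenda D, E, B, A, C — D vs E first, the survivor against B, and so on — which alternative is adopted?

Round 1: D vs E — 1–14, E advances.
Round 2: E vs B — 4–11, B advances.
Round 3: B vs A — 6–9, A advances.
Round 4: A vs C — 13–2, A advances.
A survives the agenda.

A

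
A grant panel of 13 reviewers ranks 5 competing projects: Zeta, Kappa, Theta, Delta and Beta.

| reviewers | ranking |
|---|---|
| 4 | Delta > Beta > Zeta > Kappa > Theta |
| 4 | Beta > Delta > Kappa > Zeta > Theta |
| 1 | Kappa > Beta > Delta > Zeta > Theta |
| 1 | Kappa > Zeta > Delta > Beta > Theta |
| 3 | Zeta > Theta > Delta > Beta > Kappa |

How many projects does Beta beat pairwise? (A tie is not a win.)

Beta against each rival (13 reviewers):
Beta vs Zeta: Beta, 9–4.
Beta vs Kappa: Beta, 11–2.
Beta vs Theta: Beta, 10–3.
Beta vs Delta: Beta preferred on 4+1 = 5 ballots; Delta wins 8–5.
Beta beats Zeta, Kappa, Theta; loses to Delta — 3 pairwise wins.

3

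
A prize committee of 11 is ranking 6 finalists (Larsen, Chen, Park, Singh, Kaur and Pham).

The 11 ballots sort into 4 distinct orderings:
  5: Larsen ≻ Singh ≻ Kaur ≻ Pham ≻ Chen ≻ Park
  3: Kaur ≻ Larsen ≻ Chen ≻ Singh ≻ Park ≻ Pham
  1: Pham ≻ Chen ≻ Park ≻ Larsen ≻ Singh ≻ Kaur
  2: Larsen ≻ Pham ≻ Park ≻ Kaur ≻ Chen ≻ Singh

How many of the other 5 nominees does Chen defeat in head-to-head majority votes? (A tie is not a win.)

Chen against each rival (11 jurors):
Chen vs Larsen: Larsen, 10–1.
Chen–Park: Chen 9–2.
Chen vs Singh: Chen preferred on 3+1+2 = 6 ballots; Chen wins 6–5.
Chen vs Kaur: Kaur wins 10–1.
Chen vs Pham: Pham, 8–3.
Chen beats Park, Singh; loses to Larsen, Kaur, Pham — 2 pairwise wins.

2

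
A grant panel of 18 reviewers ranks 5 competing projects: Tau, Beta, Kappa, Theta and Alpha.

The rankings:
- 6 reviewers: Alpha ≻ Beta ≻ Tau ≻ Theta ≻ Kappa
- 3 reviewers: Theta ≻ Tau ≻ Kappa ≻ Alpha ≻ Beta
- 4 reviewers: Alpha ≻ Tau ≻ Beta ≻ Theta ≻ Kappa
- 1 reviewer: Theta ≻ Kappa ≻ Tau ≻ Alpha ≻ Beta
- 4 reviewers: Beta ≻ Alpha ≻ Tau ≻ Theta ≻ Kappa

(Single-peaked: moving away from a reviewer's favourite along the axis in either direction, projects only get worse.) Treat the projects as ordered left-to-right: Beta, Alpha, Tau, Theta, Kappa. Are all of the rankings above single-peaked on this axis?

yes

Axis positions: Beta=1, Alpha=2, Tau=3, Theta=4, Kappa=5.
Faction 1 (peak Alpha at position 2): ranking walks positions 2-1-3-4-5, expanding outward from the peak — single-peaked.
Faction 2 (peak Theta at position 4): ranking walks positions 4-3-5-2-1, expanding outward from the peak — single-peaked.
Faction 3 (peak Alpha at position 2): ranking walks positions 2-3-1-4-5, expanding outward from the peak — single-peaked.
Faction 4 (peak Theta at position 4): ranking walks positions 4-5-3-2-1, expanding outward from the peak — single-peaked.
Faction 5 (peak Beta at position 1): ranking walks positions 1-2-3-4-5, expanding outward from the peak — single-peaked.
Every ranking is single-peaked on this axis.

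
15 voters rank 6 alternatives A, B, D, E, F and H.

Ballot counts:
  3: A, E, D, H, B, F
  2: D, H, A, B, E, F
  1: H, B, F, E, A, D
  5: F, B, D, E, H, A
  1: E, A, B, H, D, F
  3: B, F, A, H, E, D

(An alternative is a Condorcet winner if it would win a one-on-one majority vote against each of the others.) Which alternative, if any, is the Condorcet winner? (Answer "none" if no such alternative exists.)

B

Check each pair by majority over 15 ballots:
A vs B: 3+2+1 = 6 for A, 9 for B — B by 9–6.
A vs D: A wins 8–7.
A vs E: A preferred on 3+2+3 = 8 ballots; A wins 8–7.
A vs F: 3+2+1 = 6 for A, 9 for F — F by 9–6.
A vs H: A preferred on 3+1+3 = 7 ballots; H wins 8–7.
B vs D: 1+5+1+3 = 10 for B, 5 for D — B by 10–5.
B vs E: B wins 11–4.
B vs F: B wins 10–5.
B vs H: B is ranked higher on 5+1+3 = 9 ballots, H on 6. B wins 9–6.
D vs E: E, 8–7.
D–F: F 9–6.
D vs H: D wins 10–5.
E vs F: E preferred on 3+2+1 = 6 ballots; F wins 9–6.
E vs H: E wins 9–6.
F vs H: F, 8–7.
B beats each of A, D, E, F, H — B is the Condorcet winner.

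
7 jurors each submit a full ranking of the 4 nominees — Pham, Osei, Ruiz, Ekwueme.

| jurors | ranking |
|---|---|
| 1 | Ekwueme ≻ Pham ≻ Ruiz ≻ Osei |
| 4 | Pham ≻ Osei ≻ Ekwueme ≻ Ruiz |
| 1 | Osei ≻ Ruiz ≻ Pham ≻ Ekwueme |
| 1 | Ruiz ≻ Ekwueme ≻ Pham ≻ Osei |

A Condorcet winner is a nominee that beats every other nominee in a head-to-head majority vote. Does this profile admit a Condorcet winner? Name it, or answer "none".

Pairwise majorities:
Pham vs Osei: Pham is ranked higher on 1+4+1 = 6 ballots, Osei on 1. Pham wins 6–1.
Pham vs Ruiz: Pham preferred on 1+4 = 5 ballots; Pham wins 5–2.
Pham vs Ekwueme: 5 to 2, Pham.
Osei vs Ruiz: 4+1 = 5 for Osei, 2 for Ruiz — Osei by 5–2.
Osei vs Ekwueme: Osei preferred on 4+1 = 5 ballots; Osei wins 5–2.
Ruiz vs Ekwueme: Ruiz preferred on 1+1 = 2 ballots; Ekwueme wins 5–2.
Only Pham has no losses; Pham is the Condorcet winner.

Pham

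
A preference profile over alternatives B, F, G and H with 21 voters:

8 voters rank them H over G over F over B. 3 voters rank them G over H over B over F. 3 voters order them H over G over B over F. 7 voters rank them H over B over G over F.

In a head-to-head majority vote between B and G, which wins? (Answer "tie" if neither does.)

Ballots ranking B above G: 7.
Ballots ranking G above B: 21 − 7 = 14.
G wins the head-to-head 14–7.

G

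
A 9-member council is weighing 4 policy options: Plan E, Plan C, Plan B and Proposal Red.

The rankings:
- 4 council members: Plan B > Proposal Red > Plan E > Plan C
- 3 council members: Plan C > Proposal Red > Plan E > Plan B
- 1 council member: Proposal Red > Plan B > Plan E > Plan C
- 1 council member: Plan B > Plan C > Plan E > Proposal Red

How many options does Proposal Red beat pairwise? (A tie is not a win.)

2

Proposal Red against each rival (9 council members):
Proposal Red vs Plan E: Proposal Red is ranked higher on 4+3+1 = 8 ballots, Plan E on 1. Proposal Red wins 8–1.
Proposal Red–Plan C: Proposal Red 5–4.
Proposal Red vs Plan B: Plan B, 5–4.
Proposal Red beats Plan E, Plan C; loses to Plan B — 2 pairwise wins.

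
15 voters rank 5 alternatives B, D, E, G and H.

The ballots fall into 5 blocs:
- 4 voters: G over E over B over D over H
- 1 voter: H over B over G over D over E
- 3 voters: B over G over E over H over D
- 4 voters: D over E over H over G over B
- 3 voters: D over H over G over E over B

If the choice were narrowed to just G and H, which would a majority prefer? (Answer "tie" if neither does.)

H

Ballots ranking G above H: 4 + 3 = 7.
Ballots ranking H above G: 15 − 7 = 8.
H wins the head-to-head 8–7.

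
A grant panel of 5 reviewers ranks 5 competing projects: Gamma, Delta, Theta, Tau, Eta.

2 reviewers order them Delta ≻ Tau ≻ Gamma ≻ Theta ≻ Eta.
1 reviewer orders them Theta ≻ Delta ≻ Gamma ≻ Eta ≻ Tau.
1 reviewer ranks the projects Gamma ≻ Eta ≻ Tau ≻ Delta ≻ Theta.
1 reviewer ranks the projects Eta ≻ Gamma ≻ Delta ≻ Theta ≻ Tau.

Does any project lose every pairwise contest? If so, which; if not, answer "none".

none

Head-to-head results (5 reviewers):
Gamma vs Delta: Gamma is ranked higher on 1+1 = 2 ballots, Delta on 3. Delta wins 3–2.
Gamma–Theta: Gamma 4–1.
Gamma vs Tau: Gamma is ranked higher on 1+1+1 = 3 ballots, Tau on 2. Gamma wins 3–2.
Gamma vs Eta: Gamma, 4–1.
Delta–Theta: Delta 4–1.
Delta–Tau: Delta 4–1.
Delta vs Eta: 2+1 = 3 for Delta, 2 for Eta — Delta by 3–2.
Theta vs Tau: Tau, 3–2.
Theta–Eta: Theta 3–2.
Tau vs Eta: Eta, 3–2.
Every project wins at least one matchup (Gamma beats Theta; Delta beats Gamma; Theta beats Eta; Tau beats Theta; Eta beats Tau), so there is no Condorcet loser.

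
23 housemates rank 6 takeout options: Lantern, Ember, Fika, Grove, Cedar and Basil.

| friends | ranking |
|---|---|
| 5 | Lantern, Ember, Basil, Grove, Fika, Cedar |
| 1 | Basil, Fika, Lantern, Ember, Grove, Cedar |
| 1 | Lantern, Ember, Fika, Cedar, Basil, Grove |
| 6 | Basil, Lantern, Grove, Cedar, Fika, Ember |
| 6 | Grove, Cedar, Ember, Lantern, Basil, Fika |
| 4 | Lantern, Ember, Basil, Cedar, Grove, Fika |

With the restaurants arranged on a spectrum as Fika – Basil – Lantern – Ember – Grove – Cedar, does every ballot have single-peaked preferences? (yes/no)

no

Axis positions: Fika=1, Basil=2, Lantern=3, Ember=4, Grove=5, Cedar=6.
Group 1 (peak Lantern at position 3): ranking walks positions 3-4-2-5-1-6, expanding outward from the peak — single-peaked.
Group 2 (peak Basil at position 2): ranking walks positions 2-1-3-4-5-6, expanding outward from the peak — single-peaked.
Group 3: ranking walks positions 3-4-1-6-2-5; Fika is ranked above Basil even though Basil lies between Fika and the peak Lantern on the axis — preferences dip and rise again. Not single-peaked.
Group 4: ranking walks positions 2-3-5-6-1-4; Grove is ranked above Ember even though Ember lies between Grove and the peak Basil on the axis — preferences dip and rise again. Not single-peaked.
Group 5 (peak Grove at position 5): ranking walks positions 5-6-4-3-2-1, expanding outward from the peak — single-peaked.
Group 6: ranking walks positions 3-4-2-6-5-1; Cedar is ranked above Grove even though Grove lies between Cedar and the peak Lantern on the axis — preferences dip and rise again. Not single-peaked.
Group 3 violates single-peakedness, so the profile is not single-peaked on this axis.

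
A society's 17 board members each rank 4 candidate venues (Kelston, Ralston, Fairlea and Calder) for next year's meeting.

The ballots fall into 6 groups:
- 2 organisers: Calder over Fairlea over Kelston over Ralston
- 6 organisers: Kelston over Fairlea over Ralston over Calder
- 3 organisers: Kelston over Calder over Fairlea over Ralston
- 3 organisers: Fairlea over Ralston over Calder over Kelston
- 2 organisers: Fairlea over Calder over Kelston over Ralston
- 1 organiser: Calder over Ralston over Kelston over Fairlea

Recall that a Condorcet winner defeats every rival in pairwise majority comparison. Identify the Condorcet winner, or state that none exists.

Kelston

Head-to-head results (17 organisers):
Kelston vs Ralston: Kelston preferred on 2+6+3+2 = 13 ballots; Kelston wins 13–4.
Kelston vs Fairlea: Kelston is ranked higher on 6+3+1 = 10 ballots, Fairlea on 7. Kelston wins 10–7.
Kelston vs Calder: 6+3 = 9 for Kelston, 8 for Calder — Kelston by 9–8.
Ralston vs Fairlea: Ralston preferred on 1 ballot; Fairlea wins 16–1.
Ralston vs Calder: 9 to 8, Ralston.
Fairlea vs Calder: Fairlea is ranked higher on 6+3+2 = 11 ballots, Calder on 6. Fairlea wins 11–6.
Kelston defeats every rival head-to-head and is the Condorcet winner.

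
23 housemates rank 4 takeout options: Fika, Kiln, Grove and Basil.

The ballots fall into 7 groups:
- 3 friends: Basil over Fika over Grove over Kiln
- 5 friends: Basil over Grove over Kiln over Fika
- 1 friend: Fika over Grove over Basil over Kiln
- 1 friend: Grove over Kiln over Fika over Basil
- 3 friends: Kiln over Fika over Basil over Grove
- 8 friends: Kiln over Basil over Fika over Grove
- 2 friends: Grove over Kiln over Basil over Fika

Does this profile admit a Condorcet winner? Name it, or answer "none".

Check each pair by majority over 23 ballots:
Fika vs Kiln: Fika is ranked higher on 3+1 = 4 ballots, Kiln on 19. Kiln wins 19–4.
Fika vs Grove: 15 to 8, Fika.
Fika vs Basil: Basil wins 18–5.
Kiln–Grove: Grove 12–11.
Kiln vs Basil: 1+3+8+2 = 14 for Kiln, 9 for Basil — Kiln by 14–9.
Grove–Basil: Basil 19–4.
No restaurant is unbeaten: Fika loses to Kiln; Kiln loses to Grove; Grove loses to Fika; Basil loses to Kiln. In particular Fika > Grove > Kiln > Fika is a majority cycle — no Condorcet winner exists.

none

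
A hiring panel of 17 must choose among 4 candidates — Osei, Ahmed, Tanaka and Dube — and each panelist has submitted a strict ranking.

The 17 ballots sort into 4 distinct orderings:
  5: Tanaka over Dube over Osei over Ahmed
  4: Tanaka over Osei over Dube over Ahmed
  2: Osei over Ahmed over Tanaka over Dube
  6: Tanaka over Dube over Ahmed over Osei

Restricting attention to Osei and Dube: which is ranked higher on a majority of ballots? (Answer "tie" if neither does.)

Ballots ranking Osei above Dube: 4 + 2 = 6.
Ballots ranking Dube above Osei: 17 − 6 = 11.
Dube wins the head-to-head 11–6.

Dube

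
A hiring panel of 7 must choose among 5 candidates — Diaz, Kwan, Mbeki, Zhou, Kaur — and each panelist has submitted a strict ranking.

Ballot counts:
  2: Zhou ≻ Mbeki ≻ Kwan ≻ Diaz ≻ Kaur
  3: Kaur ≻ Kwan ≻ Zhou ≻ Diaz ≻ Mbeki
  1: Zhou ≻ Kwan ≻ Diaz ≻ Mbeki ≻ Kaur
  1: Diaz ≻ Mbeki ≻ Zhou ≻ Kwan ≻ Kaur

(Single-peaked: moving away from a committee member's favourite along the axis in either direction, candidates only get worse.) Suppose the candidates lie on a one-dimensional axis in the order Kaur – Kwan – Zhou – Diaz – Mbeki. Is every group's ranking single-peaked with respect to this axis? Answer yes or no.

Axis positions: Kaur=1, Kwan=2, Zhou=3, Diaz=4, Mbeki=5.
Group 1: ranking walks positions 3-5-2-4-1; Mbeki is ranked above Diaz even though Diaz lies between Mbeki and the peak Zhou on the axis — preferences dip and rise again. Not single-peaked.
Group 2 (peak Kaur at position 1): ranking walks positions 1-2-3-4-5, expanding outward from the peak — single-peaked.
Group 3 (peak Zhou at position 3): ranking walks positions 3-2-4-5-1, expanding outward from the peak — single-peaked.
Group 4 (peak Diaz at position 4): ranking walks positions 4-5-3-2-1, expanding outward from the peak — single-peaked.
Group 1 violates single-peakedness, so the profile is not single-peaked on this axis.

no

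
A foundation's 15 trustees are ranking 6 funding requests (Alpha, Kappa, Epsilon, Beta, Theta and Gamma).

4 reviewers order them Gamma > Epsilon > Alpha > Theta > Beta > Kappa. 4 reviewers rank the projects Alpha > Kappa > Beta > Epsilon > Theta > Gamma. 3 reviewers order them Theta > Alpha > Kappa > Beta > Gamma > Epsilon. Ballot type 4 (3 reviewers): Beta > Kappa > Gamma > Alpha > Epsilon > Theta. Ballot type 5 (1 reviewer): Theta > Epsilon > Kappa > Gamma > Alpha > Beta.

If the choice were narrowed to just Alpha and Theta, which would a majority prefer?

Alpha

Ballots ranking Alpha above Theta: 4 + 4 + 3 = 11.
Ballots ranking Theta above Alpha: 15 − 11 = 4.
Alpha wins the head-to-head 11–4.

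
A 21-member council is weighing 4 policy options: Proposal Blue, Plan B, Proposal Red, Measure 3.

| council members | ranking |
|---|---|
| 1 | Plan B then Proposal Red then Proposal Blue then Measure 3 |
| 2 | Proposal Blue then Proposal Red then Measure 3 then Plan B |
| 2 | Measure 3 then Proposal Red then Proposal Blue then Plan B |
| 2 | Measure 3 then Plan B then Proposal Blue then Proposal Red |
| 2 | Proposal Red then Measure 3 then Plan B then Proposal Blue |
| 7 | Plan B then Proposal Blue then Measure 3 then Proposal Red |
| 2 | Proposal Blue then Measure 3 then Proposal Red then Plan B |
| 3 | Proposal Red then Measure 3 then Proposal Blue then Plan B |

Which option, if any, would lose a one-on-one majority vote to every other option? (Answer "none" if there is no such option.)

none

Pairwise majorities:
Proposal Blue vs Plan B: Plan B wins 12–9.
Proposal Blue vs Proposal Red: Proposal Blue wins 13–8.
Proposal Blue vs Measure 3: Proposal Blue, 12–9.
Plan B–Proposal Red: Proposal Red 11–10.
Plan B vs Measure 3: Measure 3, 13–8.
Proposal Red vs Measure 3: Measure 3 wins 13–8.
Every option wins at least one matchup (Proposal Blue beats Proposal Red; Plan B beats Proposal Blue; Proposal Red beats Plan B; Measure 3 beats Plan B), so there is no Condorcet loser.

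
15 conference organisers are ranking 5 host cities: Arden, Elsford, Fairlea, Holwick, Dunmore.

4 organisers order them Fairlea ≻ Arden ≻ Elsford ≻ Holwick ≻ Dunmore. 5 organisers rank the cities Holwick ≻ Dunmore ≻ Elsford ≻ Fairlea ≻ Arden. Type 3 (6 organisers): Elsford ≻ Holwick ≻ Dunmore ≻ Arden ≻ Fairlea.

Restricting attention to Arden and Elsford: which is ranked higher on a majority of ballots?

Elsford

Ballots ranking Arden above Elsford: 4.
Ballots ranking Elsford above Arden: 15 − 4 = 11.
Elsford wins the head-to-head 11–4.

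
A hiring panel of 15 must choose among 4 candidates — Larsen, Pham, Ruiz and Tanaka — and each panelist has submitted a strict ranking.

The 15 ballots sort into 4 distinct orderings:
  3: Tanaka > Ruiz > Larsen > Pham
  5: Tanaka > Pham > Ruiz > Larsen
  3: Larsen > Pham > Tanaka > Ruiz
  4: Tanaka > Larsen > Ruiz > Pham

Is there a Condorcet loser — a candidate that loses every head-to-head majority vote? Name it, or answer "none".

Pairwise majorities:
Larsen vs Pham: Larsen wins 10–5.
Larsen vs Ruiz: Larsen is ranked higher on 3+4 = 7 ballots, Ruiz on 8. Ruiz wins 8–7.
Larsen–Tanaka: Tanaka 12–3.
Pham vs Ruiz: Pham preferred on 5+3 = 8 ballots; Pham wins 8–7.
Pham vs Tanaka: Pham preferred on 3 ballots; Tanaka wins 12–3.
Ruiz vs Tanaka: Tanaka wins 15–0.
No candidate is winless: Larsen beats Pham; Pham beats Ruiz; Ruiz beats Larsen; Tanaka beats Larsen. There is no Condorcet loser.

none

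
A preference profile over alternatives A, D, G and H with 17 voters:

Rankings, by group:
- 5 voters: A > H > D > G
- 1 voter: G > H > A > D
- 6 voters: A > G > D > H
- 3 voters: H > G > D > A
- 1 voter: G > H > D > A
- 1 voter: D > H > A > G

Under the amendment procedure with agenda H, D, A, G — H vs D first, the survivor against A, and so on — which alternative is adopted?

Round 1: H vs D — 10–7, H advances.
Round 2: H vs A — 6–11, A advances.
Round 3: A vs G — 12–5, A advances.
A survives the agenda.

A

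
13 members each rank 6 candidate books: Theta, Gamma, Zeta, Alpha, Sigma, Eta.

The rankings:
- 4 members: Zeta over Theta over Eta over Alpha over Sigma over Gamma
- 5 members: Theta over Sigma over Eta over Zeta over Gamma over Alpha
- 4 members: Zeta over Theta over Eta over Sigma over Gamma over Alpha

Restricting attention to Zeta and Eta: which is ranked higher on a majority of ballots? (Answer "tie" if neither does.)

Zeta

Ballots ranking Zeta above Eta: 4 + 4 = 8.
Ballots ranking Eta above Zeta: 13 − 8 = 5.
Zeta wins the head-to-head 8–5.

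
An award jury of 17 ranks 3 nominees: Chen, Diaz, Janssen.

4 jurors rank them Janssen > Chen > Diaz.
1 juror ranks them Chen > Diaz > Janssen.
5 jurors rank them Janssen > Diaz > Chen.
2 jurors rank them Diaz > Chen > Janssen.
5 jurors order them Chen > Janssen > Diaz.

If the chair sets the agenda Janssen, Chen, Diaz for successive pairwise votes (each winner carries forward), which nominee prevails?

Janssen

Round 1: Janssen vs Chen — 9–8, Janssen advances.
Round 2: Janssen vs Diaz — 14–3, Janssen advances.
Janssen survives the agenda.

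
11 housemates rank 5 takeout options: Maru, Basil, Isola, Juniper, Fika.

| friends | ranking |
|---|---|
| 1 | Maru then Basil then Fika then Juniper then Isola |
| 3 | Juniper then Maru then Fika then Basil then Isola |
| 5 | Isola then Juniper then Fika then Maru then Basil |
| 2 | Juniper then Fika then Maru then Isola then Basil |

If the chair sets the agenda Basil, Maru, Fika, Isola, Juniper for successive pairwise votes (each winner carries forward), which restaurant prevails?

Round 1: Basil vs Maru — 0–11, Maru advances.
Round 2: Maru vs Fika — 4–7, Fika advances.
Round 3: Fika vs Isola — 6–5, Fika advances.
Round 4: Fika vs Juniper — 1–10, Juniper advances.
Juniper survives the agenda.

Juniper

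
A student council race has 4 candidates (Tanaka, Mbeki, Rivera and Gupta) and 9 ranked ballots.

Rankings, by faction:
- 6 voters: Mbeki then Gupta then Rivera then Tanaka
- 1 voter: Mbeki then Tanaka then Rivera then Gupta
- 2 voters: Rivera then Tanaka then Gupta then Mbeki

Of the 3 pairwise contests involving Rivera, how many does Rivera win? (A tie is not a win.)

1

Rivera against each rival (9 voters):
Rivera vs Tanaka: Rivera wins 8–1.
Rivera vs Mbeki: 2 to 7, Mbeki.
Rivera vs Gupta: Rivera preferred on 1+2 = 3 ballots; Gupta wins 6–3.
Rivera beats Tanaka; loses to Mbeki, Gupta — 1 pairwise win.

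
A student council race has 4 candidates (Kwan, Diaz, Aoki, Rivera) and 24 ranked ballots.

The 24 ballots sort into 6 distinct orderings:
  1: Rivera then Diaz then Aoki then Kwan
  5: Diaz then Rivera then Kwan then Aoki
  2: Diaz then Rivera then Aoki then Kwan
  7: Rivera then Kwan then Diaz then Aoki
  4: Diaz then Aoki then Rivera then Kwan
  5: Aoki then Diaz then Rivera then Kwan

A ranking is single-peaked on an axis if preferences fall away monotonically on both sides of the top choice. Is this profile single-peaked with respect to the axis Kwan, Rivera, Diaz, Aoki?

Axis positions: Kwan=1, Rivera=2, Diaz=3, Aoki=4.
Faction 1 (peak Rivera at position 2): ranking walks positions 2-3-4-1, expanding outward from the peak — single-peaked.
Faction 2 (peak Diaz at position 3): ranking walks positions 3-2-1-4, expanding outward from the peak — single-peaked.
Faction 3 (peak Diaz at position 3): ranking walks positions 3-2-4-1, expanding outward from the peak — single-peaked.
Faction 4 (peak Rivera at position 2): ranking walks positions 2-1-3-4, expanding outward from the peak — single-peaked.
Faction 5 (peak Diaz at position 3): ranking walks positions 3-4-2-1, expanding outward from the peak — single-peaked.
Faction 6 (peak Aoki at position 4): ranking walks positions 4-3-2-1, expanding outward from the peak — single-peaked.
Every ranking is single-peaked on this axis.

yes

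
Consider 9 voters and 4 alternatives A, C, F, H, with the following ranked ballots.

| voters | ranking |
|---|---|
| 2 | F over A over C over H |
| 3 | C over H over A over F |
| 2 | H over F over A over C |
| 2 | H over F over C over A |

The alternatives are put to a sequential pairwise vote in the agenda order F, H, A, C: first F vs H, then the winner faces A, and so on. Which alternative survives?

C

Round 1: F vs H — 2–7, H advances.
Round 2: H vs A — 7–2, H advances.
Round 3: H vs C — 4–5, C advances.
C survives the agenda.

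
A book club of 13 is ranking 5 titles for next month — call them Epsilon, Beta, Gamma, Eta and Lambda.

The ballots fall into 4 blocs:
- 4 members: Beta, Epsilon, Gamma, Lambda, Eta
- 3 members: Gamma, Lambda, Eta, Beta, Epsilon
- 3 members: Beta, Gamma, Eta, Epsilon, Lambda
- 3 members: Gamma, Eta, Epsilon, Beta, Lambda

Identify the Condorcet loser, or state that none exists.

Pairwise majorities:
Epsilon vs Beta: Beta, 10–3.
Epsilon vs Gamma: Gamma wins 9–4.
Epsilon vs Eta: Epsilon preferred on 4 ballots; Eta wins 9–4.
Epsilon vs Lambda: 10 to 3, Epsilon.
Beta vs Gamma: Beta preferred on 4+3 = 7 ballots; Beta wins 7–6.
Beta vs Eta: Beta preferred on 4+3 = 7 ballots; Beta wins 7–6.
Beta vs Lambda: Beta is ranked higher on 4+3+3 = 10 ballots, Lambda on 3. Beta wins 10–3.
Gamma vs Eta: 4+3+3+3 = 13 for Gamma, 0 for Eta — Gamma by 13–0.
Gamma vs Lambda: Gamma wins 13–0.
Eta vs Lambda: Eta is ranked higher on 3+3 = 6 ballots, Lambda on 7. Lambda wins 7–6.
Every book wins at least one matchup (Epsilon beats Lambda; Beta beats Epsilon; Gamma beats Epsilon; Eta beats Epsilon; Lambda beats Eta), so there is no Condorcet loser.

none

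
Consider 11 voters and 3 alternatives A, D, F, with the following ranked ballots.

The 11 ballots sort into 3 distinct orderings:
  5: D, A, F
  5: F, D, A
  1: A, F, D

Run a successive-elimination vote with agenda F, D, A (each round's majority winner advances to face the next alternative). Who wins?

Round 1: F vs D — 6–5, F advances.
Round 2: F vs A — 5–6, A advances.
The agenda winner is A.

A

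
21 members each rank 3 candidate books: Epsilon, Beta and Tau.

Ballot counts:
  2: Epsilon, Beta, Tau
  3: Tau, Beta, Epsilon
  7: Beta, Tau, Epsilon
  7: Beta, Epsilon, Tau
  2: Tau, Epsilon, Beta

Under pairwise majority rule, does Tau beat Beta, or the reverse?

Ballots ranking Tau above Beta: 3 + 2 = 5.
Ballots ranking Beta above Tau: 21 − 5 = 16.
Beta wins the head-to-head 16–5.

Beta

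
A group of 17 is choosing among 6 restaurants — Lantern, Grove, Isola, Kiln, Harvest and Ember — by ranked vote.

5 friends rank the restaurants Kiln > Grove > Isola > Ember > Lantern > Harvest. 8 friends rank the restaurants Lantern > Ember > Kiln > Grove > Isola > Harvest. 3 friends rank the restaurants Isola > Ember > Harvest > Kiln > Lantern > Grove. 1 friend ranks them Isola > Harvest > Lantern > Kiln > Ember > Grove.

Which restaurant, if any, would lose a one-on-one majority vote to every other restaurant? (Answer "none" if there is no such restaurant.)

Head-to-head results (17 friends):
Lantern vs Grove: 12 to 5, Lantern.
Lantern–Isola: Isola 9–8.
Lantern vs Kiln: 9 to 8, Lantern.
Lantern vs Harvest: 5+8 = 13 for Lantern, 4 for Harvest — Lantern by 13–4.
Lantern vs Ember: 9 to 8, Lantern.
Grove vs Isola: Grove, 13–4.
Grove vs Kiln: 0 for Grove, 17 for Kiln — Kiln by 17–0.
Grove vs Harvest: Grove preferred on 5+8 = 13 ballots; Grove wins 13–4.
Grove vs Ember: 5 to 12, Ember.
Isola vs Kiln: 4 to 13, Kiln.
Isola vs Harvest: 5+8+3+1 = 17 for Isola, 0 for Harvest — Isola by 17–0.
Isola vs Ember: Isola is ranked higher on 5+3+1 = 9 ballots, Ember on 8. Isola wins 9–8.
Kiln vs Harvest: Kiln, 13–4.
Kiln–Ember: Ember 11–6.
Harvest vs Ember: 1 to 16, Ember.
Harvest is beaten in every head-to-head and is the Condorcet loser.

Harvest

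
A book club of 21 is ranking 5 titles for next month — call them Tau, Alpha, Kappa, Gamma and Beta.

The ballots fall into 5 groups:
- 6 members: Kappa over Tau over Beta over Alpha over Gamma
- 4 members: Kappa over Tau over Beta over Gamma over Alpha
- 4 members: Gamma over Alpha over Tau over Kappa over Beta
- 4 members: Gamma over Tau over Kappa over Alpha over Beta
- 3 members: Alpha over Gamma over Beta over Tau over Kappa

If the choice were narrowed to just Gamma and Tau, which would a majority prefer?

Gamma

Ballots ranking Gamma above Tau: 4 + 4 + 3 = 11.
Ballots ranking Tau above Gamma: 21 − 11 = 10.
Gamma wins the head-to-head 11–10.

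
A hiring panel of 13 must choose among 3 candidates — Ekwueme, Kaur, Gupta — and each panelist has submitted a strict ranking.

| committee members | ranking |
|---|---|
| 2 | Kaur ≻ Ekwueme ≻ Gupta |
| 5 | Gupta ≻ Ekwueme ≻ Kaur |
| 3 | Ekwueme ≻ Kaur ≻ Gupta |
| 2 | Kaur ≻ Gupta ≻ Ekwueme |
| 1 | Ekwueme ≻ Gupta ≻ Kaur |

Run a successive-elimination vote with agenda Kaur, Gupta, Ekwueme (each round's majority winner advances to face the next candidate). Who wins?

Round 1: Kaur vs Gupta — 7–6, Kaur advances.
Round 2: Kaur vs Ekwueme — 4–9, Ekwueme advances.
The agenda winner is Ekwueme.

Ekwueme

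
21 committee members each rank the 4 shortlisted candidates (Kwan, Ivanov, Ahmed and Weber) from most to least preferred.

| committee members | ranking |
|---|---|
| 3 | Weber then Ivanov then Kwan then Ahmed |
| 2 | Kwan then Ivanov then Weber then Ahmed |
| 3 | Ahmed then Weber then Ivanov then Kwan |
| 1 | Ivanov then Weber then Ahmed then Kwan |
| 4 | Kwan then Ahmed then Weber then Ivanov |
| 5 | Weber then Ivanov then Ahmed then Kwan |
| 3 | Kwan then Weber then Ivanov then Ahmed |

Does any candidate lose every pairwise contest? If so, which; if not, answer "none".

Ahmed

Head-to-head results (21 committee members):
Kwan vs Ivanov: Ivanov wins 12–9.
Kwan vs Ahmed: Kwan wins 12–9.
Kwan vs Weber: Weber wins 12–9.
Ivanov vs Ahmed: Ivanov is ranked higher on 3+2+1+5+3 = 14 ballots, Ahmed on 7. Ivanov wins 14–7.
Ivanov vs Weber: Weber, 18–3.
Ahmed vs Weber: 7 to 14, Weber.
Only Ahmed has no wins; Ahmed is the Condorcet loser.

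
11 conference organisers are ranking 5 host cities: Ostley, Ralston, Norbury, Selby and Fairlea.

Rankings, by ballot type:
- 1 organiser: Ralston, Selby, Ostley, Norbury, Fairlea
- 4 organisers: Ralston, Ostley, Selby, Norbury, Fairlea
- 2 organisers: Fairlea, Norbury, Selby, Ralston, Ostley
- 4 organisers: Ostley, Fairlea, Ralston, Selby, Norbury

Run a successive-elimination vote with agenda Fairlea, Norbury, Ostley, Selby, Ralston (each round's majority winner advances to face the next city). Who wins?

Round 1: Fairlea vs Norbury — 6–5, Fairlea advances.
Round 2: Fairlea vs Ostley — 2–9, Ostley advances.
Round 3: Ostley vs Selby — 8–3, Ostley advances.
Round 4: Ostley vs Ralston — 4–7, Ralston advances.
Ralston survives the agenda.

Ralston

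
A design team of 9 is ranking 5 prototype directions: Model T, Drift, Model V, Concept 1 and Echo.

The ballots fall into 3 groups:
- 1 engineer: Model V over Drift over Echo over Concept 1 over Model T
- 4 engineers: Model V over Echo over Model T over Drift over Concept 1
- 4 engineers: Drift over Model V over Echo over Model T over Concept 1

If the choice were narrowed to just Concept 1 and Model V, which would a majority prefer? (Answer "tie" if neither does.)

Model V

No ballot ranks Concept 1 above Model V: 0.
Ballots ranking Model V above Concept 1: 9 − 0 = 9.
Model V wins the head-to-head 9–0.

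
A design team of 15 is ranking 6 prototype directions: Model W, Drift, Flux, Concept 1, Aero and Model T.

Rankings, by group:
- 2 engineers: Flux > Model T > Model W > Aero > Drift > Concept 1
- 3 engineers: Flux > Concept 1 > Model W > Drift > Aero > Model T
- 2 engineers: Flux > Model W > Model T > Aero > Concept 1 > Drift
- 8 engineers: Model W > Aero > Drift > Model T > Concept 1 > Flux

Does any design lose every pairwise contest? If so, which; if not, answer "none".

Pairwise majorities:
Model W vs Drift: 15 to 0, Model W.
Model W vs Flux: Model W preferred on 8 ballots; Model W wins 8–7.
Model W vs Concept 1: Model W, 12–3.
Model W vs Aero: Model W preferred on 2+3+2+8 = 15 ballots; Model W wins 15–0.
Model W vs Model T: Model W, 13–2.
Drift vs Flux: Drift wins 8–7.
Drift vs Concept 1: Drift is ranked higher on 2+8 = 10 ballots, Concept 1 on 5. Drift wins 10–5.
Drift vs Aero: Aero, 12–3.
Drift vs Model T: Drift wins 11–4.
Flux vs Concept 1: 2+3+2 = 7 for Flux, 8 for Concept 1 — Concept 1 by 8–7.
Flux vs Aero: 7 to 8, Aero.
Flux vs Model T: Flux is ranked higher on 2+3+2 = 7 ballots, Model T on 8. Model T wins 8–7.
Concept 1 vs Aero: 3 to 12, Aero.
Concept 1 vs Model T: 3 to 12, Model T.
Aero vs Model T: Aero, 11–4.
Only Flux has no wins; Flux is the Condorcet loser.

Flux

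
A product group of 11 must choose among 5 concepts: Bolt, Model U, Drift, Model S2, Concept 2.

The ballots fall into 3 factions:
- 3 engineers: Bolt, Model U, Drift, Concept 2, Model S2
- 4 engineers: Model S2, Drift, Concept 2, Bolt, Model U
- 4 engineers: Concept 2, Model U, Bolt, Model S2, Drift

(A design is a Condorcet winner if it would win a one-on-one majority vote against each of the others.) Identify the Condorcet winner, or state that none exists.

Head-to-head results (11 engineers):
Bolt vs Model U: 7 to 4, Bolt.
Bolt vs Drift: Bolt preferred on 3+4 = 7 ballots; Bolt wins 7–4.
Bolt vs Model S2: Bolt, 7–4.
Bolt–Concept 2: Concept 2 8–3.
Model U vs Drift: 7 to 4, Model U.
Model U vs Model S2: Model U is ranked higher on 3+4 = 7 ballots, Model S2 on 4. Model U wins 7–4.
Model U vs Concept 2: Concept 2 wins 8–3.
Drift vs Model S2: 3 for Drift, 8 for Model S2 — Model S2 by 8–3.
Drift vs Concept 2: Drift wins 7–4.
Model S2 vs Concept 2: 4 to 7, Concept 2.
Every design loses at least once (Bolt loses to Concept 2; Model U loses to Bolt; Drift loses to Bolt; Model S2 loses to Bolt; Concept 2 loses to Drift). The majority relation contains the cycle Bolt > Drift > Concept 2 > Bolt, so there is no Condorcet winner.

none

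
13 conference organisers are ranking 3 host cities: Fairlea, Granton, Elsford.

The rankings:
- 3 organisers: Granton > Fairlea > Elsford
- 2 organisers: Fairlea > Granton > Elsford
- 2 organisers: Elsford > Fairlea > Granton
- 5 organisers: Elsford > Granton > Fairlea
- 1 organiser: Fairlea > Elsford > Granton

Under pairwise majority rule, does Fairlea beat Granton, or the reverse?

Ballots ranking Fairlea above Granton: 2 + 2 + 1 = 5.
Ballots ranking Granton above Fairlea: 13 − 5 = 8.
Granton wins the head-to-head 8–5.

Granton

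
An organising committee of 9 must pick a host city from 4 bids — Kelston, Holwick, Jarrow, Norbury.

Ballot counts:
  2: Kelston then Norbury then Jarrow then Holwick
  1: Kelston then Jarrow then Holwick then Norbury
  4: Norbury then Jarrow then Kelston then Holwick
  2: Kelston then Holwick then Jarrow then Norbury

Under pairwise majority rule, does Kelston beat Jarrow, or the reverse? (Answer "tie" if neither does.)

Ballots ranking Kelston above Jarrow: 2 + 1 + 2 = 5.
Ballots ranking Jarrow above Kelston: 9 − 5 = 4.
Kelston wins the head-to-head 5–4.

Kelston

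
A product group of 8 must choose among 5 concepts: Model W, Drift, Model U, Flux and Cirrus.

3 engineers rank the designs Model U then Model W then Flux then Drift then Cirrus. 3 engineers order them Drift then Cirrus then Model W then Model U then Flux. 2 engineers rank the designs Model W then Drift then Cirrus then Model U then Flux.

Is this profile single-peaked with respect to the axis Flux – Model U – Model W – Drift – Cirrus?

yes

Axis positions: Flux=1, Model U=2, Model W=3, Drift=4, Cirrus=5.
Ballot type 1 (peak Model U at position 2): ranking walks positions 2-3-1-4-5, expanding outward from the peak — single-peaked.
Ballot type 2 (peak Drift at position 4): ranking walks positions 4-5-3-2-1, expanding outward from the peak — single-peaked.
Ballot type 3 (peak Model W at position 3): ranking walks positions 3-4-5-2-1, expanding outward from the peak — single-peaked.
Every ranking is single-peaked on this axis.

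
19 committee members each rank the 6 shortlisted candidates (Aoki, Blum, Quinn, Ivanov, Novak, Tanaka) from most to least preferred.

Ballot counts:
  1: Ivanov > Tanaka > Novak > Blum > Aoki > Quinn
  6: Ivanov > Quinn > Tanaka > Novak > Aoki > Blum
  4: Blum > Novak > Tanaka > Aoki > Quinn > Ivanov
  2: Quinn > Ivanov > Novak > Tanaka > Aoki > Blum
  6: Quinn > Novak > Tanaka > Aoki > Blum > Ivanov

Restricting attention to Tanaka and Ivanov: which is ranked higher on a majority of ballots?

Tanaka

Ballots ranking Tanaka above Ivanov: 4 + 6 = 10.
Ballots ranking Ivanov above Tanaka: 19 − 10 = 9.
Tanaka wins the head-to-head 10–9.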